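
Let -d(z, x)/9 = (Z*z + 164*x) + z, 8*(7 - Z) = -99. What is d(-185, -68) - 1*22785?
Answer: 892059/8 ≈ 1.1151e+5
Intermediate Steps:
Z = 155/8 (Z = 7 - ⅛*(-99) = 7 + 99/8 = 155/8 ≈ 19.375)
d(z, x) = -1476*x - 1467*z/8 (d(z, x) = -9*((155*z/8 + 164*x) + z) = -9*((164*x + 155*z/8) + z) = -9*(164*x + 163*z/8) = -1476*x - 1467*z/8)
d(-185, -68) - 1*22785 = (-1476*(-68) - 1467/8*(-185)) - 1*22785 = (100368 + 271395/8) - 22785 = 1074339/8 - 22785 = 892059/8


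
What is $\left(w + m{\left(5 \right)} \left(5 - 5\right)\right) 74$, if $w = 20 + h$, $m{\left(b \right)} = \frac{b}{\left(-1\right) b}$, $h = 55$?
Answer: $5550$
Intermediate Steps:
$m{\left(b \right)} = -1$ ($m{\left(b \right)} = b \left(- \frac{1}{b}\right) = -1$)
$w = 75$ ($w = 20 + 55 = 75$)
$\left(w + m{\left(5 \right)} \left(5 - 5\right)\right) 74 = \left(75 - \left(5 - 5\right)\right) 74 = \left(75 - 0\right) 74 = \left(75 + 0\right) 74 = 75 \cdot 74 = 5550$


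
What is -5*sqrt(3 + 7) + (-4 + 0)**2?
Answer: 16 - 5*sqrt(10) ≈ 0.18861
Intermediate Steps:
-5*sqrt(3 + 7) + (-4 + 0)**2 = -5*sqrt(10) + (-4)**2 = -5*sqrt(10) + 16 = 16 - 5*sqrt(10)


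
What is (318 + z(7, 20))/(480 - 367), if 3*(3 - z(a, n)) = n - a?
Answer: 950/339 ≈ 2.8024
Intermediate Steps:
z(a, n) = 3 - n/3 + a/3 (z(a, n) = 3 - (n - a)/3 = 3 + (-n/3 + a/3) = 3 - n/3 + a/3)
(318 + z(7, 20))/(480 - 367) = (318 + (3 - 1/3*20 + (1/3)*7))/(480 - 367) = (318 + (3 - 20/3 + 7/3))/113 = (318 - 4/3)*(1/113) = (950/3)*(1/113) = 950/339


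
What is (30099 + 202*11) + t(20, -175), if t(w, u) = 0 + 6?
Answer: 32327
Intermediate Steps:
t(w, u) = 6
(30099 + 202*11) + t(20, -175) = (30099 + 202*11) + 6 = (30099 + 2222) + 6 = 32321 + 6 = 32327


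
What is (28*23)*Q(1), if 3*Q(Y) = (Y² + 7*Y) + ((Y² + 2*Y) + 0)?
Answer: 7084/3 ≈ 2361.3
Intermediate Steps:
Q(Y) = 3*Y + 2*Y²/3 (Q(Y) = ((Y² + 7*Y) + ((Y² + 2*Y) + 0))/3 = ((Y² + 7*Y) + (Y² + 2*Y))/3 = (2*Y² + 9*Y)/3 = 3*Y + 2*Y²/3)
(28*23)*Q(1) = (28*23)*((⅓)*1*(9 + 2*1)) = 644*((⅓)*1*(9 + 2)) = 644*((⅓)*1*11) = 644*(11/3) = 7084/3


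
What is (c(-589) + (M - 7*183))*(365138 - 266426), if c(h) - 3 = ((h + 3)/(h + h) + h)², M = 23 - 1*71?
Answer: 11814933366158256/346921 ≈ 3.4057e+10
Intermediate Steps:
M = -48 (M = 23 - 71 = -48)
c(h) = 3 + (h + (3 + h)/(2*h))² (c(h) = 3 + ((h + 3)/(h + h) + h)² = 3 + ((3 + h)/((2*h)) + h)² = 3 + ((3 + h)*(1/(2*h)) + h)² = 3 + ((3 + h)/(2*h) + h)² = 3 + (h + (3 + h)/(2*h))²)
(c(-589) + (M - 7*183))*(365138 - 266426) = ((3 + (¼)*(3 - 589 + 2*(-589)²)²/(-589)²) + (-48 - 7*183))*(365138 - 266426) = ((3 + (¼)*(1/346921)*(3 - 589 + 2*346921)²) + (-48 - 1281))*98712 = ((3 + (¼)*(1/346921)*(3 - 589 + 693842)²) - 1329)*98712 = ((3 + (¼)*(1/346921)*693256²) - 1329)*98712 = ((3 + (¼)*(1/346921)*480603881536) - 1329)*98712 = ((3 + 120150970384/346921) - 1329)*98712 = (120152011147/346921 - 1329)*98712 = (119690953138/346921)*98712 = 11814933366158256/346921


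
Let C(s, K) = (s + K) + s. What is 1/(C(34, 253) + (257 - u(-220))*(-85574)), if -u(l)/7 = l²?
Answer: -1/29041932972 ≈ -3.4433e-11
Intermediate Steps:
u(l) = -7*l²
C(s, K) = K + 2*s (C(s, K) = (K + s) + s = K + 2*s)
1/(C(34, 253) + (257 - u(-220))*(-85574)) = 1/(((253 + 2*34) + (257 - (-7)*(-220)²))*(-85574)) = -1/85574/((253 + 68) + (257 - (-7)*48400)) = -1/85574/(321 + (257 - 1*(-338800))) = -1/85574/(321 + (257 + 338800)) = -1/85574/(321 + 339057) = -1/85574/339378 = (1/339378)*(-1/85574) = -1/29041932972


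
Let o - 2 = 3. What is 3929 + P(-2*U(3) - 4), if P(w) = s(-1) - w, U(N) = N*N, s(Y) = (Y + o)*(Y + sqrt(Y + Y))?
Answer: 3947 + 4*I*sqrt(2) ≈ 3947.0 + 5.6569*I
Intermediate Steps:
o = 5 (o = 2 + 3 = 5)
s(Y) = (5 + Y)*(Y + sqrt(2)*sqrt(Y)) (s(Y) = (Y + 5)*(Y + sqrt(Y + Y)) = (5 + Y)*(Y + sqrt(2*Y)) = (5 + Y)*(Y + sqrt(2)*sqrt(Y)))
U(N) = N**2
P(w) = -4 - w + 4*I*sqrt(2) (P(w) = ((-1)**2 + 5*(-1) + sqrt(2)*(-1)**(3/2) + 5*sqrt(2)*sqrt(-1)) - w = (1 - 5 + sqrt(2)*(-I) + 5*sqrt(2)*I) - w = (1 - 5 - I*sqrt(2) + 5*I*sqrt(2)) - w = (-4 + 4*I*sqrt(2)) - w = -4 - w + 4*I*sqrt(2))
3929 + P(-2*U(3) - 4) = 3929 + (-4 - (-2*3**2 - 4) + 4*I*sqrt(2)) = 3929 + (-4 - (-2*9 - 4) + 4*I*sqrt(2)) = 3929 + (-4 - (-18 - 4) + 4*I*sqrt(2)) = 3929 + (-4 - 1*(-22) + 4*I*sqrt(2)) = 3929 + (-4 + 22 + 4*I*sqrt(2)) = 3929 + (18 + 4*I*sqrt(2)) = 3947 + 4*I*sqrt(2)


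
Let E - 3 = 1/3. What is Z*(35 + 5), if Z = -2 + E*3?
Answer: 320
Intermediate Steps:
E = 10/3 (E = 3 + 1/3 = 10/3 ≈ 3.3333)
Z = 8 (Z = -2 + (10/3)*3 = -2 + 10 = 8)
Z*(35 + 5) = 8*(35 + 5) = 8*40 = 320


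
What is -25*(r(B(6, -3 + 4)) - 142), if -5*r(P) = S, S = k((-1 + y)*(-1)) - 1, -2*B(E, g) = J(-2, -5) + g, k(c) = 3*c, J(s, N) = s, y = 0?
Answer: 3560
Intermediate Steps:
B(E, g) = 1 - g/2 (B(E, g) = -(-2 + g)/2 = 1 - g/2)
S = 2 (S = 3*((-1 + 0)*(-1)) - 1 = 3*(-1*(-1)) - 1 = 3*1 - 1 = 3 - 1 = 2)
r(P) = -⅖ (r(P) = -⅕*2 = -⅖)
-25*(r(B(6, -3 + 4)) - 142) = -25*(-⅖ - 142) = -25*(-712/5) = 3560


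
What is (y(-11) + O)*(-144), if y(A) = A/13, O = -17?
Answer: 33408/13 ≈ 2569.8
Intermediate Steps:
y(A) = A/13 (y(A) = A*(1/13) = A/13)
(y(-11) + O)*(-144) = ((1/13)*(-11) - 17)*(-144) = (-11/13 - 17)*(-144) = -232/13*(-144) = 33408/13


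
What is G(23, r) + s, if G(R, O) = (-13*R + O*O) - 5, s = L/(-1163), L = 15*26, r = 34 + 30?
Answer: 4409706/1163 ≈ 3791.7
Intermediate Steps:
r = 64
L = 390
s = -390/1163 (s = 390/(-1163) = 390*(-1/1163) = -390/1163 ≈ -0.33534)
G(R, O) = -5 + O**2 - 13*R (G(R, O) = (-13*R + O**2) - 5 = (O**2 - 13*R) - 5 = -5 + O**2 - 13*R)
G(23, r) + s = (-5 + 64**2 - 13*23) - 390/1163 = (-5 + 4096 - 299) - 390/1163 = 3792 - 390/1163 = 4409706/1163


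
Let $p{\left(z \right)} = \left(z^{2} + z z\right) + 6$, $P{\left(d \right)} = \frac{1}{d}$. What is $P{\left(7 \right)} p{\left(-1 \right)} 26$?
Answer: $\frac{208}{7} \approx 29.714$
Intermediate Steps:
$p{\left(z \right)} = 6 + 2 z^{2}$ ($p{\left(z \right)} = \left(z^{2} + z^{2}\right) + 6 = 2 z^{2} + 6 = 6 + 2 z^{2}$)
$P{\left(7 \right)} p{\left(-1 \right)} 26 = \frac{6 + 2 \left(-1\right)^{2}}{7} \cdot 26 = \frac{6 + 2 \cdot 1}{7} \cdot 26 = \frac{6 + 2}{7} \cdot 26 = \frac{1}{7} \cdot 8 \cdot 26 = \frac{8}{7} \cdot 26 = \frac{208}{7}$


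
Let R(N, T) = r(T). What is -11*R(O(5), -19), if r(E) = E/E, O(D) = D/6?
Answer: -11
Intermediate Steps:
O(D) = D/6 (O(D) = D*(⅙) = D/6)
r(E) = 1
R(N, T) = 1
-11*R(O(5), -19) = -11*1 = -11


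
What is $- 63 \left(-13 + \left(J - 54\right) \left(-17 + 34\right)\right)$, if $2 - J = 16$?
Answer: $73647$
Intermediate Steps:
$J = -14$ ($J = 2 - 16 = -14$)
$- 63 \left(-13 + \left(J - 54\right) \left(-17 + 34\right)\right) = - 63 \left(-13 + \left(-14 - 54\right) \left(-17 + 34\right)\right) = - 63 \left(-13 - 1156\right) = \left(-63\right) \left(-1169\right) = 73647$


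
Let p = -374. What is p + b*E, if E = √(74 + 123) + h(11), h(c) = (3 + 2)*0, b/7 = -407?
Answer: -374 - 2849*√197 ≈ -40362.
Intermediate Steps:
b = -2849 (b = 7*(-407) = -2849)
h(c) = 0 (h(c) = 5*0 = 0)
E = √197 (E = √(74 + 123) + 0 = √197 + 0 = √197 ≈ 14.036)
p + b*E = -374 - 2849*√197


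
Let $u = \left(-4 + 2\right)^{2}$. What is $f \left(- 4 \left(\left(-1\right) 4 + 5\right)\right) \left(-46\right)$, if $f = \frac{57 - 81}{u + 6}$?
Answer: $- \frac{2208}{5} \approx -441.6$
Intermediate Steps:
$u = 4$ ($u = \left(-2\right)^{2} = 4$)
$f = - \frac{12}{5}$ ($f = \frac{57 - 81}{4 + 6} = - \frac{24}{10} = \left(-24\right) \frac{1}{10} = - \frac{12}{5} \approx -2.4$)
$f \left(- 4 \left(\left(-1\right) 4 + 5\right)\right) \left(-46\right) = - \frac{12 \left(- 4 \left(\left(-1\right) 4 + 5\right)\right)}{5} \left(-46\right) = - \frac{12 \left(- 4 \left(-4 + 5\right)\right)}{5} \left(-46\right) = - \frac{12 \left(\left(-4\right) 1\right)}{5} \left(-46\right) = \left(- \frac{12}{5}\right) \left(-4\right) \left(-46\right) = \frac{48}{5} \left(-46\right) = - \frac{2208}{5}$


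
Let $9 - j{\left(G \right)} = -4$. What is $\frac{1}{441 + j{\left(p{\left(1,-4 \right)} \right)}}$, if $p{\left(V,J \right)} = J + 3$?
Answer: $\frac{1}{454} \approx 0.0022026$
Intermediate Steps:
$p{\left(V,J \right)} = 3 + J$
$j{\left(G \right)} = 13$ ($j{\left(G \right)} = 9 - -4 = 9 + 4 = 13$)
$\frac{1}{441 + j{\left(p{\left(1,-4 \right)} \right)}} = \frac{1}{441 + 13} = \frac{1}{454}$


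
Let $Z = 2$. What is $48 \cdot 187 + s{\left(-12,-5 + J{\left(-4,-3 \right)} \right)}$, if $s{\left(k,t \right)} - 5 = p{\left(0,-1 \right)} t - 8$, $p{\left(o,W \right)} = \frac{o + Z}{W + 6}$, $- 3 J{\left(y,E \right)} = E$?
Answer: $\frac{44857}{5} \approx 8971.4$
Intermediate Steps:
$J{\left(y,E \right)} = - \frac{E}{3}$
$p{\left(o,W \right)} = \frac{2 + o}{6 + W}$ ($p{\left(o,W \right)} = \frac{o + 2}{W + 6} = \frac{2 + o}{6 + W}$)
$s{\left(k,t \right)} = -3 + \frac{2 t}{5}$ ($s{\left(k,t \right)} = 5 + \left(\frac{2 + 0}{6 - 1} t - 8\right) = 5 + \left(\frac{1}{5} \cdot 2 t - 8\right) = 5 + \left(\frac{2 t}{5} - 8\right) = 5 + \left(-8 + \frac{2 t}{5}\right) = -3 + \frac{2 t}{5}$)
$48 \cdot 187 + s{\left(-12,-5 + J{\left(-4,-3 \right)} \right)} = 48 \cdot 187 - \left(3 - \frac{2 \left(-5 - -1\right)}{5}\right) = 8976 - \left(3 - \frac{2 \left(-5 + 1\right)}{5}\right) = 8976 + \left(-3 + \frac{2}{5} \left(-4\right)\right) = 8976 - \frac{23}{5} = \frac{44857}{5}$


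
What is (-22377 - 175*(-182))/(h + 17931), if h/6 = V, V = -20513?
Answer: -9473/105147 ≈ -0.090093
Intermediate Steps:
h = -123078 (h = 6*(-20513) = -123078)
(-22377 - 175*(-182))/(h + 17931) = (-22377 - 175*(-182))/(-123078 + 17931) = (-22377 + 31850)/(-105147) = 9473*(-1/105147) = -9473/105147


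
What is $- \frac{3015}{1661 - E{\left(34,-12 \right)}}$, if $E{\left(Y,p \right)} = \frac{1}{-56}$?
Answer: $- \frac{168840}{93017} \approx -1.8152$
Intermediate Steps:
$E{\left(Y,p \right)} = - \frac{1}{56}$
$- \frac{3015}{1661 - E{\left(34,-12 \right)}} = - \frac{3015}{1661 - - \frac{1}{56}} = - \frac{3015}{1661 + \frac{1}{56}} = - \frac{3015}{\frac{93017}{56}} = \left(-3015\right) \frac{56}{93017} = - \frac{168840}{93017}$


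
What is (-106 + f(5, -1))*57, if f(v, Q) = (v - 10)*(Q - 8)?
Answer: -3477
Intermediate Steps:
f(v, Q) = (-10 + v)*(-8 + Q)
(-106 + f(5, -1))*57 = (-106 + (80 - 10*(-1) - 8*5 - 1*5))*57 = (-106 + (80 + 10 - 40 - 5))*57 = (-106 + 45)*57 = -61*57 = -3477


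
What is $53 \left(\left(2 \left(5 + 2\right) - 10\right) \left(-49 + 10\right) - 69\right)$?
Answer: $-11925$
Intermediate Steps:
$53 \left(\left(2 \left(5 + 2\right) - 10\right) \left(-49 + 10\right) - 69\right) = 53 \left(\left(2 \cdot 7 - 10\right) \left(-39\right) - 69\right) = 53 \left(\left(14 - 10\right) \left(-39\right) - 69\right) = 53 \left(4 \left(-39\right) - 69\right) = 53 \left(-156 - 69\right) = 53 \left(-225\right) = -11925$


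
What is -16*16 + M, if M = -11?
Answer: -267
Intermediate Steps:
-16*16 + M = -16*16 - 11 = -256 - 11 = -267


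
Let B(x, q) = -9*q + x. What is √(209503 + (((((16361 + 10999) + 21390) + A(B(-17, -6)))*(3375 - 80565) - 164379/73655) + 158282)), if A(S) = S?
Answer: 11*I*√168826973656312470/73655 ≈ 61364.0*I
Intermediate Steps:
B(x, q) = x - 9*q
√(209503 + (((((16361 + 10999) + 21390) + A(B(-17, -6)))*(3375 - 80565) - 164379/73655) + 158282)) = √(209503 + (((((16361 + 10999) + 21390) + (-17 - 9*(-6)))*(3375 - 80565) - 164379/73655) + 158282)) = √(209503 + ((((27360 + 21390) + (-17 + 54))*(-77190) - 164379*1/73655) + 158282)) = √(209503 + (((48750 + 37)*(-77190) - 164379/73655) + 158282)) = √(209503 + ((48787*(-77190) - 164379/73655) + 158282)) = √(209503 + ((-3765868530 - 164379/73655) + 158282)) = √(209503 + (-277375046741529/73655 + 158282)) = √(209503 - 277363388480819/73655) = √(-277347957537354/73655) = 11*I*√168826973656312470/73655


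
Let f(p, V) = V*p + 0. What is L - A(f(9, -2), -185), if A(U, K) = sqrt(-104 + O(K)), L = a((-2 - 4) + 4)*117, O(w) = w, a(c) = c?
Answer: -234 - 17*I ≈ -234.0 - 17.0*I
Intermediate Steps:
f(p, V) = V*p
L = -234 (L = ((-2 - 4) + 4)*117 = (-6 + 4)*117 = -2*117 = -234)
A(U, K) = sqrt(-104 + K)
L - A(f(9, -2), -185) = -234 - sqrt(-104 - 185) = -234 - sqrt(-289) = -234 - 17*I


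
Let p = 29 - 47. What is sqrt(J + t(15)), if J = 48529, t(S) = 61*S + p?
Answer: sqrt(49426) ≈ 222.32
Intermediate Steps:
p = -18
t(S) = -18 + 61*S (t(S) = 61*S - 18 = -18 + 61*S)
sqrt(J + t(15)) = sqrt(48529 + (-18 + 61*15)) = sqrt(48529 + (-18 + 915)) = sqrt(48529 + 897) = sqrt(49426)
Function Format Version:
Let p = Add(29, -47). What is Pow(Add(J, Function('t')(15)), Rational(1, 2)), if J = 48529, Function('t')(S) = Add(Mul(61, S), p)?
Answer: Pow(49426, Rational(1, 2)) ≈ 222.32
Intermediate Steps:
p = -18
Function('t')(S) = Add(-18, Mul(61, S)) (Function('t')(S) = Add(Mul(61, S), -18) = Add(-18, Mul(61, S)))
Pow(Add(J, Function('t')(15)), Rational(1, 2)) = Pow(Add(48529, Add(-18, Mul(61, 15))), Rational(1, 2)) = Pow(Add(48529, Add(-18, 915)), Rational(1, 2)) = Pow(Add(48529, 897), Rational(1, 2)) = Pow(49426, Rational(1, 2))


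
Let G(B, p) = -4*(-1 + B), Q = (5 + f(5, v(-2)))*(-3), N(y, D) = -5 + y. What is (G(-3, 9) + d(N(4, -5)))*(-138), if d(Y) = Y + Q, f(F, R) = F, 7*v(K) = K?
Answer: 2070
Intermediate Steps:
v(K) = K/7
Q = -30 (Q = (5 + 5)*(-3) = 10*(-3) = -30)
d(Y) = -30 + Y (d(Y) = Y - 30 = -30 + Y)
G(B, p) = 4 - 4*B
(G(-3, 9) + d(N(4, -5)))*(-138) = ((4 - 4*(-3)) + (-30 + (-5 + 4)))*(-138) = ((4 + 12) + (-30 - 1))*(-138) = (16 - 31)*(-138) = -15*(-138) = 2070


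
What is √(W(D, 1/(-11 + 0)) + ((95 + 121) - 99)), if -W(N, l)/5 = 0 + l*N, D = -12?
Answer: √13497/11 ≈ 10.562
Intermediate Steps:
W(N, l) = -5*N*l (W(N, l) = -5*(0 + l*N) = -5*(0 + N*l) = -5*N*l)
√(W(D, 1/(-11 + 0)) + ((95 + 121) - 99)) = √(-5*(-12)/(-11 + 0) + ((95 + 121) - 99)) = √(-5*(-12)/(-11) + (216 - 99)) = √(-5*(-12)*(-1/11) + 117) = √(-60/11 + 117) = √(1227/11) = √13497/11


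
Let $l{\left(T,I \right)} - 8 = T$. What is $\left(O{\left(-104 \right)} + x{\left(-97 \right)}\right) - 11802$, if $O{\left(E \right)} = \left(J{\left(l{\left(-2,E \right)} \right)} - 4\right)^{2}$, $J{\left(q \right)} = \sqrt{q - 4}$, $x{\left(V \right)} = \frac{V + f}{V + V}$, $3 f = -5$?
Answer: $- \frac{3428996}{291} - 8 \sqrt{2} \approx -11795.0$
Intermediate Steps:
$f = - \frac{5}{3}$ ($f = \frac{1}{3} \left(-5\right) = - \frac{5}{3} \approx -1.6667$)
$x{\left(V \right)} = \frac{- \frac{5}{3} + V}{2 V}$ ($x{\left(V \right)} = \frac{V - \frac{5}{3}}{V + V} = \frac{- \frac{5}{3} + V}{2 V}$)
$l{\left(T,I \right)} = 8 + T$
$J{\left(q \right)} = \sqrt{-4 + q}$
$O{\left(E \right)} = \left(-4 + \sqrt{2}\right)^{2}$ ($O{\left(E \right)} = \left(\sqrt{-4 + \left(8 - 2\right)} - 4\right)^{2} = \left(\sqrt{-4 + 6} - 4\right)^{2} = \left(\sqrt{2} - 4\right)^{2} = \left(-4 + \sqrt{2}\right)^{2}$)
$\left(O{\left(-104 \right)} + x{\left(-97 \right)}\right) - 11802 = \left(\left(4 - \sqrt{2}\right)^{2} + \frac{-5 + 3 \left(-97\right)}{6 \left(-97\right)}\right) - 11802 = \left(\left(4 - \sqrt{2}\right)^{2} + \frac{1}{6} \left(- \frac{1}{97}\right) \left(-5 - 291\right)\right) - 11802 = \left(\left(4 - \sqrt{2}\right)^{2} + \frac{1}{6} \left(- \frac{1}{97}\right) \left(-296\right)\right) - 11802 = \left(\left(4 - \sqrt{2}\right)^{2} + \frac{148}{291}\right) - 11802 = \left(\frac{148}{291} + \left(4 - \sqrt{2}\right)^{2}\right) - 11802 = - \frac{3434234}{291} + \left(4 - \sqrt{2}\right)^{2}$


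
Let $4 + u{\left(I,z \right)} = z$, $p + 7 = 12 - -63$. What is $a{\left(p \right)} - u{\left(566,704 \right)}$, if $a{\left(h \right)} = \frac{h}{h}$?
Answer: $-699$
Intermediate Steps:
$p = 68$ ($p = -7 + \left(12 - -63\right) = -7 + \left(12 + 63\right) = -7 + 75 = 68$)
$u{\left(I,z \right)} = -4 + z$
$a{\left(h \right)} = 1$
$a{\left(p \right)} - u{\left(566,704 \right)} = 1 - \left(-4 + 704\right) = 1 - 700 = -699$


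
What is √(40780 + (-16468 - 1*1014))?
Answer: √23298 ≈ 152.64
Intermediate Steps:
√(40780 + (-16468 - 1*1014)) = √(40780 + (-16468 - 1014)) = √(40780 - 17482) = √23298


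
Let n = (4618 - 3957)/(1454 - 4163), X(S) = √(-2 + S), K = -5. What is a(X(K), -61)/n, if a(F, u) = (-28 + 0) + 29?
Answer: -2709/661 ≈ -4.0983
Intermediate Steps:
a(F, u) = 1 (a(F, u) = -28 + 29 = 1)
n = -661/2709 (n = 661/(-2709) = 661*(-1/2709) = -661/2709 ≈ -0.24400)
a(X(K), -61)/n = 1/(-661/2709) = 1*(-2709/661) = -2709/661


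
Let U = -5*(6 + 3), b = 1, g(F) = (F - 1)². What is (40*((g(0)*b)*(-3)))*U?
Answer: 5400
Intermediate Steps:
g(F) = (-1 + F)²
U = -45 (U = -5*9 = -45)
(40*((g(0)*b)*(-3)))*U = (40*(((-1 + 0)²*1)*(-3)))*(-45) = (40*(((-1)²*1)*(-3)))*(-45) = (40*((1*1)*(-3)))*(-45) = (40*(1*(-3)))*(-45) = (40*(-3))*(-45) = -120*(-45) = 5400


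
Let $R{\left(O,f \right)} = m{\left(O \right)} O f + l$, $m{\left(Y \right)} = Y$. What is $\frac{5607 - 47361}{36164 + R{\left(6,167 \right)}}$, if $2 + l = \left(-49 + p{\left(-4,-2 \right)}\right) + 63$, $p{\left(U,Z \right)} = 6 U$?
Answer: $- \frac{20877}{21082} \approx -0.99028$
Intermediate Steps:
$l = -12$ ($l = -2 + \left(\left(-49 + 6 \left(-4\right)\right) + 63\right) = -2 + \left(\left(-49 - 24\right) + 63\right) = -2 + \left(-73 + 63\right) = -2 - 10 = -12$)
$R{\left(O,f \right)} = -12 + f O^{2}$ ($R{\left(O,f \right)} = O O f - 12 = O^{2} f - 12 = f O^{2} - 12 = -12 + f O^{2}$)
$\frac{5607 - 47361}{36164 + R{\left(6,167 \right)}} = \frac{5607 - 47361}{36164 - \left(12 - 167 \cdot 6^{2}\right)} = - \frac{41754}{36164 + \left(-12 + 167 \cdot 36\right)} = - \frac{41754}{36164 + \left(-12 + 6012\right)} = - \frac{41754}{36164 + 6000} = - \frac{41754}{42164} = \left(-41754\right) \frac{1}{42164} = - \frac{20877}{21082}$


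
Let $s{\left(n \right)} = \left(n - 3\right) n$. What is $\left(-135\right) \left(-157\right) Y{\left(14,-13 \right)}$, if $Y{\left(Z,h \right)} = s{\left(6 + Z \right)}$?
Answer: $7206300$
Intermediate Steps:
$s{\left(n \right)} = n \left(-3 + n\right)$ ($s{\left(n \right)} = \left(-3 + n\right) n = n \left(-3 + n\right)$)
$Y{\left(Z,h \right)} = \left(3 + Z\right) \left(6 + Z\right)$ ($Y{\left(Z,h \right)} = \left(6 + Z\right) \left(-3 + \left(6 + Z\right)\right) = \left(6 + Z\right) \left(3 + Z\right) = \left(3 + Z\right) \left(6 + Z\right)$)
$\left(-135\right) \left(-157\right) Y{\left(14,-13 \right)} = \left(-135\right) \left(-157\right) \left(3 + 14\right) \left(6 + 14\right) = 21195 \cdot 17 \cdot 20 = 21195 \cdot 340 = 7206300$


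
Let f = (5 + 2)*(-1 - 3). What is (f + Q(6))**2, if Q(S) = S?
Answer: 484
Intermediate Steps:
f = -28 (f = 7*(-4) = -28)
(f + Q(6))**2 = (-28 + 6)**2 = (-22)**2 = 484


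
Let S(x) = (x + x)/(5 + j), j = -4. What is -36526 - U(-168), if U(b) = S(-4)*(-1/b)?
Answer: -767045/21 ≈ -36526.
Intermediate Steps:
S(x) = 2*x (S(x) = (x + x)/(5 - 4) = (2*x)/1 = (2*x)*1 = 2*x)
U(b) = 8/b (U(b) = (2*(-4))*(-1/b) = -(-8)/b = 8/b)
-36526 - U(-168) = -36526 - 8/(-168) = -36526 - 8*(-1)/168 = -36526 - 1*(-1/21) = -36526 + 1/21 = -767045/21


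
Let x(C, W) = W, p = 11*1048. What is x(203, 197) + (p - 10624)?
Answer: 1101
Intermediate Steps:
p = 11528
x(203, 197) + (p - 10624) = 197 + (11528 - 10624) = 197 + 904 = 1101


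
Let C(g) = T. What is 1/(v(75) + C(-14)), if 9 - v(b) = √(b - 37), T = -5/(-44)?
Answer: 17644/87233 + 1936*√38/87233 ≈ 0.33907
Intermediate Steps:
T = 5/44 (T = -5*(-1/44) = 5/44 ≈ 0.11364)
C(g) = 5/44
v(b) = 9 - √(-37 + b) (v(b) = 9 - √(b - 37) = 9 - √(-37 + b))
1/(v(75) + C(-14)) = 1/((9 - √(-37 + 75)) + 5/44) = 1/((9 - √38) + 5/44) = 1/(401/44 - √38)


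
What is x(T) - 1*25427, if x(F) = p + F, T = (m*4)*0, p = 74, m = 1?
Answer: -25353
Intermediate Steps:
T = 0 (T = (1*4)*0 = 4*0 = 0)
x(F) = 74 + F
x(T) - 1*25427 = (74 + 0) - 1*25427 = 74 - 25427 = -25353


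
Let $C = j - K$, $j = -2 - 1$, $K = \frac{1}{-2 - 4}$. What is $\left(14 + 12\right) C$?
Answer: $- \frac{221}{3} \approx -73.667$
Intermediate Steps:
$K = - \frac{1}{6}$ ($K = \frac{1}{-6} = - \frac{1}{6} \approx -0.16667$)
$j = -3$ ($j = -2 - 1 = -3$)
$C = - \frac{17}{6}$ ($C = -3 - - \frac{1}{6} = -3 + \frac{1}{6} = - \frac{17}{6} \approx -2.8333$)
$\left(14 + 12\right) C = \left(14 + 12\right) \left(- \frac{17}{6}\right) = 26 \left(- \frac{17}{6}\right) = - \frac{221}{3}$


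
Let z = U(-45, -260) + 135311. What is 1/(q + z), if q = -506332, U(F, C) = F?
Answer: -1/371066 ≈ -2.6949e-6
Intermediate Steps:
z = 135266 (z = -45 + 135311 = 135266)
1/(q + z) = 1/(-506332 + 135266) = 1/(-371066) = -1/371066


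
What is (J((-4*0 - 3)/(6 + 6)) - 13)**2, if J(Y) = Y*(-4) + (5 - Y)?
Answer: 729/16 ≈ 45.563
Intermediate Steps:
J(Y) = 5 - 5*Y (J(Y) = -4*Y + (5 - Y) = 5 - 5*Y)
(J((-4*0 - 3)/(6 + 6)) - 13)**2 = ((5 - 5*(-4*0 - 3)/(6 + 6)) - 13)**2 = ((5 - 5*(0 - 3)/12) - 13)**2 = ((5 - (-15)/12) - 13)**2 = ((5 - 5*(-1/4)) - 13)**2 = ((5 + 5/4) - 13)**2 = (25/4 - 13)**2 = (-27/4)**2 = 729/16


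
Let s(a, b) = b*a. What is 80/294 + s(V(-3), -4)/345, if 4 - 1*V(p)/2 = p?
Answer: 1856/16905 ≈ 0.10979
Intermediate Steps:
V(p) = 8 - 2*p
s(a, b) = a*b
80/294 + s(V(-3), -4)/345 = 80/294 + ((8 - 2*(-3))*(-4))/345 = 80*(1/294) + ((8 + 6)*(-4))*(1/345) = 40/147 + (14*(-4))*(1/345) = 40/147 - 56*1/345 = 40/147 - 56/345 = 1856/16905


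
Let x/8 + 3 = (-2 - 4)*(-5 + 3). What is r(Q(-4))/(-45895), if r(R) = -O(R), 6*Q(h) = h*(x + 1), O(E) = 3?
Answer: 3/45895 ≈ 6.5367e-5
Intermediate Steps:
x = 72 (x = -24 + 8*((-2 - 4)*(-5 + 3)) = -24 + 8*(-6*(-2)) = -24 + 8*12 = -24 + 96 = 72)
Q(h) = 73*h/6 (Q(h) = (h*(72 + 1))/6 = (h*73)/6 = (73*h)/6 = 73*h/6)
r(R) = -3 (r(R) = -1*3 = -3)
r(Q(-4))/(-45895) = -3/(-45895) = -3*(-1/45895) = 3/45895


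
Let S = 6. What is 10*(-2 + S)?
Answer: 40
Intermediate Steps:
10*(-2 + S) = 10*(-2 + 6) = 10*4 = 40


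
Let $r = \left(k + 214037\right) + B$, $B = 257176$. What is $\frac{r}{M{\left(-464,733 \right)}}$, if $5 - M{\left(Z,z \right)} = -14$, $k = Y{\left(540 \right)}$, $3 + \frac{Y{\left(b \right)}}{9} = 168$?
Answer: $\frac{472698}{19} \approx 24879.0$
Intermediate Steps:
$Y{\left(b \right)} = 1485$ ($Y{\left(b \right)} = -27 + 9 \cdot 168 = -27 + 1512 = 1485$)
$k = 1485$
$r = 472698$ ($r = \left(1485 + 214037\right) + 257176 = 215522 + 257176 = 472698$)
$M{\left(Z,z \right)} = 19$ ($M{\left(Z,z \right)} = 5 - -14 = 5 + 14 = 19$)
$\frac{r}{M{\left(-464,733 \right)}} = \frac{472698}{19}$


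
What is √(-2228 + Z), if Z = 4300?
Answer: 2*√518 ≈ 45.519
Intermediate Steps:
√(-2228 + Z) = √(-2228 + 4300) = √2072 = 2*√518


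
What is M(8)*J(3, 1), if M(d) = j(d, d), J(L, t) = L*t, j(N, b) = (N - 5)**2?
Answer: 27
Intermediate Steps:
j(N, b) = (-5 + N)**2
M(d) = (-5 + d)**2
M(8)*J(3, 1) = (-5 + 8)**2*(3*1) = 3**2*3 = 9*3 = 27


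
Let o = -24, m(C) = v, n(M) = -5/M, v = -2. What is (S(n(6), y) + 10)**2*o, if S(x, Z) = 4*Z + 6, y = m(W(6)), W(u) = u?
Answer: -1536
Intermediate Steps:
m(C) = -2
y = -2
S(x, Z) = 6 + 4*Z
(S(n(6), y) + 10)**2*o = ((6 + 4*(-2)) + 10)**2*(-24) = ((6 - 8) + 10)**2*(-24) = (-2 + 10)**2*(-24) = 8**2*(-24) = 64*(-24) = -1536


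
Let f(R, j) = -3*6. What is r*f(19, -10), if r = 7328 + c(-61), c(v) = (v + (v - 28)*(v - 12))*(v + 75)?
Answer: -1753776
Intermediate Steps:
c(v) = (75 + v)*(v + (-28 + v)*(-12 + v)) (c(v) = (v + (-28 + v)*(-12 + v))*(75 + v) = (75 + v)*(v + (-28 + v)*(-12 + v)))
f(R, j) = -18
r = 97432 (r = 7328 + (25200 + (-61)³ - 2589*(-61) + 36*(-61)²) = 7328 + (25200 - 226981 + 157929 + 36*3721) = 7328 + (25200 - 226981 + 157929 + 133956) = 7328 + 90104 = 97432)
r*f(19, -10) = 97432*(-18) = -1753776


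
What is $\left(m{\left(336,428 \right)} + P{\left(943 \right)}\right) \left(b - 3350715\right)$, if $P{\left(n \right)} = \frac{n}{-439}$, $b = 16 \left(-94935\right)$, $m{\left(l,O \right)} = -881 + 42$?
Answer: $\frac{1798195669200}{439} \approx 4.0961 \cdot 10^{9}$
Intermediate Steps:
$m{\left(l,O \right)} = -839$
$b = -1518960$
$P{\left(n \right)} = - \frac{n}{439}$ ($P{\left(n \right)} = n \left(- \frac{1}{439}\right) = - \frac{n}{439}$)
$\left(m{\left(336,428 \right)} + P{\left(943 \right)}\right) \left(b - 3350715\right) = \left(-839 - \frac{943}{439}\right) \left(-1518960 - 3350715\right) = \left(-839 - \frac{943}{439}\right) \left(-4869675\right) = \left(- \frac{369264}{439}\right) \left(-4869675\right) = \frac{1798195669200}{439}$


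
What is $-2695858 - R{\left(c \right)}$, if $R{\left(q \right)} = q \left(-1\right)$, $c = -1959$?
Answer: $-2697817$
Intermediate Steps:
$R{\left(q \right)} = - q$
$-2695858 - R{\left(c \right)} = -2695858 - \left(-1\right) \left(-1959\right) = -2695858 - 1959 = -2697817$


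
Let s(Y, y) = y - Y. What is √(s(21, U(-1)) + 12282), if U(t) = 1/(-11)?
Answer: √1483570/11 ≈ 110.73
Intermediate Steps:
U(t) = -1/11
√(s(21, U(-1)) + 12282) = √((-1/11 - 1*21) + 12282) = √((-1/11 - 21) + 12282) = √(-232/11 + 12282) = √(134870/11) = √1483570/11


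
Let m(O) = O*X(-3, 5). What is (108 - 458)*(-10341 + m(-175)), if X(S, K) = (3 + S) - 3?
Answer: 3435600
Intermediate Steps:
X(S, K) = S
m(O) = -3*O (m(O) = O*(-3) = -3*O)
(108 - 458)*(-10341 + m(-175)) = (108 - 458)*(-10341 - 3*(-175)) = -350*(-10341 + 525) = -350*(-9816) = 3435600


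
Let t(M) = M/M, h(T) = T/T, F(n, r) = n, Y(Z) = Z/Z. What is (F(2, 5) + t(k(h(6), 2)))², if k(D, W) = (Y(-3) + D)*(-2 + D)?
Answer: 9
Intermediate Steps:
Y(Z) = 1
h(T) = 1
k(D, W) = (1 + D)*(-2 + D)
t(M) = 1
(F(2, 5) + t(k(h(6), 2)))² = (2 + 1)² = 3² = 9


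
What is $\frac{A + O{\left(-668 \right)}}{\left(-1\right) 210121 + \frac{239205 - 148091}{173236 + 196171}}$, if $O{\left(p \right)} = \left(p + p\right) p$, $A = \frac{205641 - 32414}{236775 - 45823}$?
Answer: $- \frac{62952458339602261}{14821708968700616} \approx -4.2473$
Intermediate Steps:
$A = \frac{173227}{190952} \approx 0.90718$
$O{\left(p \right)} = 2 p^{2}$ ($O{\left(p \right)} = 2 p p = 2 p^{2}$)
$\frac{A + O{\left(-668 \right)}}{\left(-1\right) 210121 + \frac{239205 - 148091}{173236 + 196171}} = \frac{\frac{173227}{190952} + 2 \left(-668\right)^{2}}{\left(-1\right) 210121 + \frac{239205 - 148091}{173236 + 196171}} = \frac{\frac{173227}{190952} + 2 \cdot 446224}{-210121 + \frac{91114}{369407}} = \frac{\frac{173227}{190952} + 892448}{-210121 + 91114 \cdot \frac{1}{369407}} = \frac{170414903723}{190952 \left(-210121 + \frac{91114}{369407}\right)} = \frac{170414903723}{190952 \left(- \frac{77620077133}{369407}\right)} = \frac{170414903723}{190952} \left(- \frac{369407}{77620077133}\right) = - \frac{62952458339602261}{14821708968700616}$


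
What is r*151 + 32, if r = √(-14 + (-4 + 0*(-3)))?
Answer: 32 + 453*I*√2 ≈ 32.0 + 640.64*I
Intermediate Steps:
r = 3*I*√2 (r = √(-14 + (-4 + 0)) = √(-14 - 4) = √(-18) = 3*I*√2 ≈ 4.2426*I)
r*151 + 32 = (3*I*√2)*151 + 32 = 453*I*√2 + 32 = 32 + 453*I*√2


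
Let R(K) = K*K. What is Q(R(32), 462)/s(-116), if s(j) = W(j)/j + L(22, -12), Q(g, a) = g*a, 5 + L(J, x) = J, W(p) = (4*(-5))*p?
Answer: -157696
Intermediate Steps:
W(p) = -20*p
R(K) = K**2
L(J, x) = -5 + J
Q(g, a) = a*g
s(j) = -3 (s(j) = (-20*j)/j + (-5 + 22) = -20 + 17 = -3)
Q(R(32), 462)/s(-116) = (462*32**2)/(-3) = (462*1024)*(-1/3) = 473088*(-1/3) = -157696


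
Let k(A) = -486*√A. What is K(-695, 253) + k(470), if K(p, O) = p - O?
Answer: -948 - 486*√470 ≈ -11484.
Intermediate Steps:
K(-695, 253) + k(470) = (-695 - 1*253) - 486*√470 = (-695 - 253) - 486*√470 = -948 - 486*√470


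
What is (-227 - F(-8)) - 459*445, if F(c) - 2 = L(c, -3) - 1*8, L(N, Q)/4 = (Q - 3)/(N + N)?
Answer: -408955/2 ≈ -2.0448e+5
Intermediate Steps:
L(N, Q) = 2*(-3 + Q)/N (L(N, Q) = 4*((Q - 3)/(N + N)) = 4*((-3 + Q)/((2*N))) = 4*((-3 + Q)*(1/(2*N))) = 4*((-3 + Q)/(2*N)) = 2*(-3 + Q)/N)
F(c) = -6 - 12/c (F(c) = 2 + (2*(-3 - 3)/c - 1*8) = 2 + (2*(-6)/c - 8) = 2 + (-12/c - 8) = 2 + (-8 - 12/c) = -6 - 12/c)
(-227 - F(-8)) - 459*445 = (-227 - (-6 - 12/(-8))) - 459*445 = (-227 - (-6 - 12*(-1/8))) - 204255 = (-227 - (-6 + 3/2)) - 204255 = (-227 - 1*(-9/2)) - 204255 = (-227 + 9/2) - 204255 = -445/2 - 204255 = -408955/2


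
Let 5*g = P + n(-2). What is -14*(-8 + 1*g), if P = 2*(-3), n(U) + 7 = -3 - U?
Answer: 756/5 ≈ 151.20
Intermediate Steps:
n(U) = -10 - U (n(U) = -7 + (-3 - U) = -10 - U)
P = -6
g = -14/5 (g = (-6 + (-10 - 1*(-2)))/5 = (-6 + (-10 + 2))/5 = (-6 - 8)/5 = (1/5)*(-14) = -14/5 ≈ -2.8000)
-14*(-8 + 1*g) = -14*(-8 + 1*(-14/5)) = -14*(-8 - 14/5) = -14*(-54/5) = 756/5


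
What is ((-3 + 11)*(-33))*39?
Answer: -10296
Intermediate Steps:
((-3 + 11)*(-33))*39 = (8*(-33))*39 = -264*39 = -10296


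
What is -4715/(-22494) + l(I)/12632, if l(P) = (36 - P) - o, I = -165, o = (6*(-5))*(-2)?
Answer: 1363729/6177048 ≈ 0.22077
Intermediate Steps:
o = 60 (o = -30*(-2) = 60)
l(P) = -24 - P (l(P) = (36 - P) - 1*60 = (36 - P) - 60 = -24 - P)
-4715/(-22494) + l(I)/12632 = -4715/(-22494) + (-24 - 1*(-165))/12632 = -4715*(-1/22494) + (-24 + 165)*(1/12632) = 205/978 + 141*(1/12632) = 205/978 + 141/12632 = 1363729/6177048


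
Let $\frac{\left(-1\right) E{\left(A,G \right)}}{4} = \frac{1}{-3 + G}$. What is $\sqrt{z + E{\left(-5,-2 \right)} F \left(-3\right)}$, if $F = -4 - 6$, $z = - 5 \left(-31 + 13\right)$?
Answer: $\sqrt{114} \approx 10.677$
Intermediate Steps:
$E{\left(A,G \right)} = - \frac{4}{-3 + G}$
$z = 90$ ($z = \left(-5\right) \left(-18\right) = 90$)
$F = -10$
$\sqrt{z + E{\left(-5,-2 \right)} F \left(-3\right)} = \sqrt{90 + - \frac{4}{-3 - 2} \left(-10\right) \left(-3\right)} = \sqrt{90 + - \frac{4}{-5} \left(-10\right) \left(-3\right)} = \sqrt{90 + \left(-4\right) \left(- \frac{1}{5}\right) \left(-10\right) \left(-3\right)} = \sqrt{90 + \frac{4}{5} \left(-10\right) \left(-3\right)} = \sqrt{90 - -24} = \sqrt{90 + 24} = \sqrt{114}$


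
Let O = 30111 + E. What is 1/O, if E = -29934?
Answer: 1/177 ≈ 0.0056497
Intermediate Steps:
O = 177 (O = 30111 - 29934 = 177)
1/O = 1/177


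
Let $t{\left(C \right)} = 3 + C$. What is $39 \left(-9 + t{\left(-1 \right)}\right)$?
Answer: $-273$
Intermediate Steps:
$39 \left(-9 + t{\left(-1 \right)}\right) = 39 \left(-9 + \left(3 - 1\right)\right) = 39 \left(-9 + 2\right) = 39 \left(-7\right) = -273$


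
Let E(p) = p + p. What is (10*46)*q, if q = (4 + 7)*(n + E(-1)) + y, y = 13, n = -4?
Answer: -24380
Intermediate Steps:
E(p) = 2*p
q = -53 (q = (4 + 7)*(-4 + 2*(-1)) + 13 = 11*(-4 - 2) + 13 = 11*(-6) + 13 = -66 + 13 = -53)
(10*46)*q = (10*46)*(-53) = 460*(-53) = -24380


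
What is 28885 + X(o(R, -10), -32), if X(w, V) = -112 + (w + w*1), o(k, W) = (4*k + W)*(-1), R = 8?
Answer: 28729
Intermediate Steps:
o(k, W) = -W - 4*k (o(k, W) = (W + 4*k)*(-1) = -W - 4*k)
X(w, V) = -112 + 2*w (X(w, V) = -112 + (w + w) = -112 + 2*w)
28885 + X(o(R, -10), -32) = 28885 + (-112 + 2*(-1*(-10) - 4*8)) = 28885 + (-112 + 2*(10 - 32)) = 28885 + (-112 + 2*(-22)) = 28885 + (-112 - 44) = 28885 - 156 = 28729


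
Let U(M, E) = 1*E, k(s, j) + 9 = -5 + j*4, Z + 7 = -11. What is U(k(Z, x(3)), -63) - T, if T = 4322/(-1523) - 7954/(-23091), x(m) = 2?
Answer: -2127872999/35167593 ≈ -60.507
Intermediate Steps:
Z = -18 (Z = -7 - 11 = -18)
k(s, j) = -14 + 4*j (k(s, j) = -9 + (-5 + j*4) = -9 + (-5 + 4*j) = -14 + 4*j)
U(M, E) = E
T = -87685360/35167593 (T = 4322*(-1/1523) - 7954*(-1/23091) = -4322/1523 + 7954/23091 = -87685360/35167593 ≈ -2.4934)
U(k(Z, x(3)), -63) - T = -63 - 1*(-87685360/35167593) = -63 + 87685360/35167593 = -2127872999/35167593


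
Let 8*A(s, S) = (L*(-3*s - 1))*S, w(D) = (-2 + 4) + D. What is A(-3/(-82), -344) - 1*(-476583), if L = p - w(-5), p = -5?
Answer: 19535990/41 ≈ 4.7649e+5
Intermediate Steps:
w(D) = 2 + D
L = -2 (L = -5 - (2 - 5) = -5 - 1*(-3) = -5 + 3 = -2)
A(s, S) = S*(2 + 6*s)/8 (A(s, S) = ((-2*(-3*s - 1))*S)/8 = ((-2*(-1 - 3*s))*S)/8 = ((2 + 6*s)*S)/8 = (S*(2 + 6*s))/8 = S*(2 + 6*s)/8)
A(-3/(-82), -344) - 1*(-476583) = (¼)*(-344)*(1 + 3*(-3/(-82))) - 1*(-476583) = (¼)*(-344)*(1 + 3*(-3*(-1/82))) + 476583 = (¼)*(-344)*(1 + 3*(3/82)) + 476583 = (¼)*(-344)*(1 + 9/82) + 476583 = (¼)*(-344)*(91/82) + 476583 = -3913/41 + 476583 = 19535990/41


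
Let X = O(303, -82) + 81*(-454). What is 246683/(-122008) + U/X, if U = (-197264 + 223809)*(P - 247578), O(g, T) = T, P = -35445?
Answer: 14322158848213/70261357 ≈ 2.0384e+5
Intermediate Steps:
U = -7512845535 (U = (-197264 + 223809)*(-35445 - 247578) = 26545*(-283023) = -7512845535)
X = -36856 (X = -82 + 81*(-454) = -82 - 36774 = -36856)
246683/(-122008) + U/X = 246683/(-122008) - 7512845535/(-36856) = 246683*(-1/122008) - 7512845535*(-1/36856) = -246683/122008 + 7512845535/36856 = 14322158848213/70261357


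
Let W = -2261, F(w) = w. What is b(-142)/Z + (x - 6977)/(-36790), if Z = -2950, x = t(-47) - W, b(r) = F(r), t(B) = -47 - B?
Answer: 956819/5426525 ≈ 0.17632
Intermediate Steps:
b(r) = r
x = 2261 (x = (-47 - 1*(-47)) - 1*(-2261) = (-47 + 47) + 2261 = 0 + 2261 = 2261)
b(-142)/Z + (x - 6977)/(-36790) = -142/(-2950) + (2261 - 6977)/(-36790) = -142*(-1/2950) - 4716*(-1/36790) = 71/1475 + 2358/18395 = 956819/5426525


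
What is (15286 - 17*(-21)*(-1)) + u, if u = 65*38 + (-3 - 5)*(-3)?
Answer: 17423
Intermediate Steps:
u = 2494 (u = 2470 - 8*(-3) = 2470 + 24 = 2494)
(15286 - 17*(-21)*(-1)) + u = (15286 - 17*(-21)*(-1)) + 2494 = (15286 + 357*(-1)) + 2494 = (15286 - 357) + 2494 = 14929 + 2494 = 17423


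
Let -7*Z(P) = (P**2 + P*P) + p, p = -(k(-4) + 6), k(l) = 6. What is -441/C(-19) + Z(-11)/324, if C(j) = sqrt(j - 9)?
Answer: -115/1134 + 63*I*sqrt(7)/2 ≈ -0.10141 + 83.341*I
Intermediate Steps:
p = -12 (p = -(6 + 6) = -1*12 = -12)
C(j) = sqrt(-9 + j)
Z(P) = 12/7 - 2*P**2/7 (Z(P) = -((P**2 + P*P) - 12)/7 = -((P**2 + P**2) - 12)/7 = -(2*P**2 - 12)/7 = -(-12 + 2*P**2)/7 = 12/7 - 2*P**2/7)
-441/C(-19) + Z(-11)/324 = -441/sqrt(-9 - 19) + (12/7 - 2/7*(-11)**2)/324 = -441*(-I*sqrt(7)/14) + (12/7 - 2/7*121)*(1/324) = -441*(-I*sqrt(7)/14) + (12/7 - 242/7)*(1/324) = -(-63)*I*sqrt(7)/2 - 230/7*1/324 = 63*I*sqrt(7)/2 - 115/1134 = -115/1134 + 63*I*sqrt(7)/2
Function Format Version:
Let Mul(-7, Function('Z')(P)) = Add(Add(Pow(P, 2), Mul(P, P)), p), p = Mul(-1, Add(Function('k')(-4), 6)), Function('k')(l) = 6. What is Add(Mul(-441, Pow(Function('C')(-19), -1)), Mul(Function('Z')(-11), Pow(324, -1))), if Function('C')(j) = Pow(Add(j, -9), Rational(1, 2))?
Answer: Add(Rational(-115, 1134), Mul(Rational(63, 2), I, Pow(7, Rational(1, 2)))) ≈ Add(-0.10141, Mul(83.341, I))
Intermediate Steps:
p = -12 (p = Mul(-1, Add(6, 6)) = Mul(-1, 12) = -12)
Function('C')(j) = Pow(Add(-9, j), Rational(1, 2))
Function('Z')(P) = Add(Rational(12, 7), Mul(Rational(-2, 7), Pow(P, 2))) (Function('Z')(P) = Mul(Rational(-1, 7), Add(Add(Pow(P, 2), Mul(P, P)), -12)) = Mul(Rational(-1, 7), Add(Add(Pow(P, 2), Pow(P, 2)), -12)) = Mul(Rational(-1, 7), Add(Mul(2, Pow(P, 2)), -12)) = Mul(Rational(-1, 7), Add(-12, Mul(2, Pow(P, 2)))) = Add(Rational(12, 7), Mul(Rational(-2, 7), Pow(P, 2))))
Add(Mul(-441, Pow(Function('C')(-19), -1)), Mul(Function('Z')(-11), Pow(324, -1))) = Add(Mul(-441, Pow(Pow(Add(-9, -19), Rational(1, 2)), -1)), Mul(Add(Rational(12, 7), Mul(Rational(-2, 7), Pow(-11, 2))), Pow(324, -1))) = Add(Mul(-441, Pow(Pow(-28, Rational(1, 2)), -1)), Mul(Add(Rational(12, 7), Mul(Rational(-2, 7), 121)), Rational(1, 324))) = Add(Mul(-441, Pow(Mul(2, I, Pow(7, Rational(1, 2))), -1)), Mul(Add(Rational(12, 7), Rational(-242, 7)), Rational(1, 324))) = Add(Mul(-441, Mul(Rational(-1, 14), I, Pow(7, Rational(1, 2)))), Mul(Rational(-230, 7), Rational(1, 324))) = Add(Mul(Rational(63, 2), I, Pow(7, Rational(1, 2))), Rational(-115, 1134)) = Add(Rational(-115, 1134), Mul(Rational(63, 2), I, Pow(7, Rational(1, 2))))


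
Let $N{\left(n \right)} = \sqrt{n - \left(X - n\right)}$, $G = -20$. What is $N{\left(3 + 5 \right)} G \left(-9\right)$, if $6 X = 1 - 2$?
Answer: $30 \sqrt{582} \approx 723.74$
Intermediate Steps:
$X = - \frac{1}{6}$ ($X = \frac{1 - 2}{6} = \frac{1}{6} \left(-1\right) = - \frac{1}{6} \approx -0.16667$)
$N{\left(n \right)} = \sqrt{\frac{1}{6} + 2 n}$ ($N{\left(n \right)} = \sqrt{n + \left(n - - \frac{1}{6}\right)} = \sqrt{n + \left(n + \frac{1}{6}\right)} = \sqrt{n + \left(\frac{1}{6} + n\right)} = \sqrt{\frac{1}{6} + 2 n}$)
$N{\left(3 + 5 \right)} G \left(-9\right) = \frac{\sqrt{6 + 72 \left(3 + 5\right)}}{6} \left(-20\right) \left(-9\right) = \frac{\sqrt{6 + 72 \cdot 8}}{6} \left(-20\right) \left(-9\right) = \frac{\sqrt{6 + 576}}{6} \left(-20\right) \left(-9\right) = \frac{\sqrt{582}}{6} \left(-20\right) \left(-9\right) = - \frac{10 \sqrt{582}}{3} \left(-9\right) = 30 \sqrt{582}$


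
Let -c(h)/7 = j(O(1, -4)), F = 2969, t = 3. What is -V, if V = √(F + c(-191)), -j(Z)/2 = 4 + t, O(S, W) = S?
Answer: -√3067 ≈ -55.380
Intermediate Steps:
j(Z) = -14 (j(Z) = -2*(4 + 3) = -2*7 = -14)
c(h) = 98 (c(h) = -7*(-14) = 98)
V = √3067 (V = √(2969 + 98) = √3067 ≈ 55.380)
-V = -√3067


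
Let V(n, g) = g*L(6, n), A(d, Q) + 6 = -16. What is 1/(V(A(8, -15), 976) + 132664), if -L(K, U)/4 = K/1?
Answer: 1/109240 ≈ 9.1542e-6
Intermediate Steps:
A(d, Q) = -22 (A(d, Q) = -6 - 16 = -22)
L(K, U) = -4*K (L(K, U) = -4*K/1 = -4*K)
V(n, g) = -24*g (V(n, g) = g*(-4*6) = g*(-24) = -24*g)
1/(V(A(8, -15), 976) + 132664) = 1/(-24*976 + 132664) = 1/(-23424 + 132664) = 1/109240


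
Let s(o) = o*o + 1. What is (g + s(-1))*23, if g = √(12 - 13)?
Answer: 46 + 23*I ≈ 46.0 + 23.0*I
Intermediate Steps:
s(o) = 1 + o² (s(o) = o² + 1 = 1 + o²)
g = I (g = √(-1) = I ≈ 1.0*I)
(g + s(-1))*23 = (I + (1 + (-1)²))*23 = (I + (1 + 1))*23 = (I + 2)*23 = (2 + I)*23 = 46 + 23*I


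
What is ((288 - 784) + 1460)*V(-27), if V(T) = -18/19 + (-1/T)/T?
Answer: -12667924/13851 ≈ -914.59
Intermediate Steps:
V(T) = -18/19 - 1/T² (V(T) = -18*1/19 - 1/T² = -18/19 - 1/T²)
((288 - 784) + 1460)*V(-27) = ((288 - 784) + 1460)*(-18/19 - 1/(-27)²) = (-496 + 1460)*(-18/19 - 1*1/729) = 964*(-18/19 - 1/729) = 964*(-13141/13851) = -12667924/13851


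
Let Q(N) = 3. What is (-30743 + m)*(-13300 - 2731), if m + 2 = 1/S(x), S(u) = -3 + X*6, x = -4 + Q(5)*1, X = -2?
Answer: 7393112456/15 ≈ 4.9287e+8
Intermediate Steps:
x = -1 (x = -4 + 3*1 = -4 + 3 = -1)
S(u) = -15 (S(u) = -3 - 2*6 = -3 - 12 = -15)
m = -31/15 (m = -2 + 1/(-15) = -2 - 1/15 = -31/15 ≈ -2.0667)
(-30743 + m)*(-13300 - 2731) = (-30743 - 31/15)*(-13300 - 2731) = -461176/15*(-16031) = 7393112456/15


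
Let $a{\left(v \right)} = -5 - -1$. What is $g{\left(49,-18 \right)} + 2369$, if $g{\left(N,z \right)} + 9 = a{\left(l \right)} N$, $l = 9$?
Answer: $2164$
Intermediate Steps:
$a{\left(v \right)} = -4$ ($a{\left(v \right)} = -5 + 1 = -4$)
$g{\left(N,z \right)} = -9 - 4 N$
$g{\left(49,-18 \right)} + 2369 = \left(-9 - 196\right) + 2369 = -205 + 2369 = 2164$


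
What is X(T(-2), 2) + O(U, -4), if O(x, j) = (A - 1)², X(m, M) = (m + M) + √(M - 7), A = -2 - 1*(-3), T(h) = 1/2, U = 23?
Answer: 5/2 + I*√5 ≈ 2.5 + 2.2361*I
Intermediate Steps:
T(h) = ½
A = 1 (A = -2 + 3 = 1)
X(m, M) = M + m + √(-7 + M) (X(m, M) = (M + m) + √(-7 + M) = M + m + √(-7 + M))
O(x, j) = 0 (O(x, j) = (1 - 1)² = 0² = 0)
X(T(-2), 2) + O(U, -4) = (2 + ½ + √(-7 + 2)) + 0 = (2 + ½ + √(-5)) + 0 = (2 + ½ + I*√5) + 0 = (5/2 + I*√5) + 0 = 5/2 + I*√5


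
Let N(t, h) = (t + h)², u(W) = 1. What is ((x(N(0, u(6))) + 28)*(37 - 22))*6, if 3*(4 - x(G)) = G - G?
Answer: 2880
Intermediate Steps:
N(t, h) = (h + t)²
x(G) = 4 (x(G) = 4 - (G - G)/3 = 4 - ⅓*0 = 4 + 0 = 4)
((x(N(0, u(6))) + 28)*(37 - 22))*6 = ((4 + 28)*(37 - 22))*6 = (32*15)*6 = 480*6 = 2880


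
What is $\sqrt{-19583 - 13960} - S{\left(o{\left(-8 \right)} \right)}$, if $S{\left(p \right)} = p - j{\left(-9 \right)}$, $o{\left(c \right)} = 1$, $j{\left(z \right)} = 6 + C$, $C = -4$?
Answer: $1 + 3 i \sqrt{3727} \approx 1.0 + 183.15 i$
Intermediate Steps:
$j{\left(z \right)} = 2$ ($j{\left(z \right)} = 6 - 4 = 2$)
$S{\left(p \right)} = -2 + p$ ($S{\left(p \right)} = p - 2 = -2 + p$)
$\sqrt{-19583 - 13960} - S{\left(o{\left(-8 \right)} \right)} = \sqrt{-19583 - 13960} - \left(-2 + 1\right) = \sqrt{-33543} - -1 = 3 i \sqrt{3727} + 1 = 1 + 3 i \sqrt{3727}$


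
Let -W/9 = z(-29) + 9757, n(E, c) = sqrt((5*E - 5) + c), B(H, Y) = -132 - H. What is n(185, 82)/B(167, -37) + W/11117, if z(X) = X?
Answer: -87552/11117 - sqrt(1002)/299 ≈ -7.9814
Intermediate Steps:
n(E, c) = sqrt(-5 + c + 5*E) (n(E, c) = sqrt((-5 + 5*E) + c) = sqrt(-5 + c + 5*E))
W = -87552 (W = -9*(-29 + 9757) = -9*9728 = -87552)
n(185, 82)/B(167, -37) + W/11117 = sqrt(-5 + 82 + 5*185)/(-132 - 1*167) - 87552/11117 = sqrt(-5 + 82 + 925)/(-132 - 167) - 87552*1/11117 = sqrt(1002)/(-299) - 87552/11117 = sqrt(1002)*(-1/299) - 87552/11117 = -sqrt(1002)/299 - 87552/11117 = -87552/11117 - sqrt(1002)/299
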